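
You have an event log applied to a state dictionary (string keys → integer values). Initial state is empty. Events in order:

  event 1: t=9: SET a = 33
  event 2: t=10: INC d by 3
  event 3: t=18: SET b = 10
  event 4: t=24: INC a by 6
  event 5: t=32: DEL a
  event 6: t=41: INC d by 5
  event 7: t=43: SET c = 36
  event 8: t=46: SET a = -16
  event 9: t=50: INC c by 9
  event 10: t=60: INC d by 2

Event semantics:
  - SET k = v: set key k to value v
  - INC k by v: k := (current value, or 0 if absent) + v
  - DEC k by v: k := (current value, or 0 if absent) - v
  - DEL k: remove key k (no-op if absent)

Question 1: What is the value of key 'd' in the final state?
Answer: 10

Derivation:
Track key 'd' through all 10 events:
  event 1 (t=9: SET a = 33): d unchanged
  event 2 (t=10: INC d by 3): d (absent) -> 3
  event 3 (t=18: SET b = 10): d unchanged
  event 4 (t=24: INC a by 6): d unchanged
  event 5 (t=32: DEL a): d unchanged
  event 6 (t=41: INC d by 5): d 3 -> 8
  event 7 (t=43: SET c = 36): d unchanged
  event 8 (t=46: SET a = -16): d unchanged
  event 9 (t=50: INC c by 9): d unchanged
  event 10 (t=60: INC d by 2): d 8 -> 10
Final: d = 10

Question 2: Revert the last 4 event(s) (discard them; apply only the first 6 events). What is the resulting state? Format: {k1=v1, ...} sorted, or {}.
Keep first 6 events (discard last 4):
  after event 1 (t=9: SET a = 33): {a=33}
  after event 2 (t=10: INC d by 3): {a=33, d=3}
  after event 3 (t=18: SET b = 10): {a=33, b=10, d=3}
  after event 4 (t=24: INC a by 6): {a=39, b=10, d=3}
  after event 5 (t=32: DEL a): {b=10, d=3}
  after event 6 (t=41: INC d by 5): {b=10, d=8}

Answer: {b=10, d=8}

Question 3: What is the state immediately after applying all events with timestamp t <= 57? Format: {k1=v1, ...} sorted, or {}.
Answer: {a=-16, b=10, c=45, d=8}

Derivation:
Apply events with t <= 57 (9 events):
  after event 1 (t=9: SET a = 33): {a=33}
  after event 2 (t=10: INC d by 3): {a=33, d=3}
  after event 3 (t=18: SET b = 10): {a=33, b=10, d=3}
  after event 4 (t=24: INC a by 6): {a=39, b=10, d=3}
  after event 5 (t=32: DEL a): {b=10, d=3}
  after event 6 (t=41: INC d by 5): {b=10, d=8}
  after event 7 (t=43: SET c = 36): {b=10, c=36, d=8}
  after event 8 (t=46: SET a = -16): {a=-16, b=10, c=36, d=8}
  after event 9 (t=50: INC c by 9): {a=-16, b=10, c=45, d=8}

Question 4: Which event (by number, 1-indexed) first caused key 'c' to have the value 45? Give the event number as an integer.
Answer: 9

Derivation:
Looking for first event where c becomes 45:
  event 7: c = 36
  event 8: c = 36
  event 9: c 36 -> 45  <-- first match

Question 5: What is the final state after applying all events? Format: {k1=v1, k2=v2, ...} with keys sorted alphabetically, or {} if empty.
Answer: {a=-16, b=10, c=45, d=10}

Derivation:
  after event 1 (t=9: SET a = 33): {a=33}
  after event 2 (t=10: INC d by 3): {a=33, d=3}
  after event 3 (t=18: SET b = 10): {a=33, b=10, d=3}
  after event 4 (t=24: INC a by 6): {a=39, b=10, d=3}
  after event 5 (t=32: DEL a): {b=10, d=3}
  after event 6 (t=41: INC d by 5): {b=10, d=8}
  after event 7 (t=43: SET c = 36): {b=10, c=36, d=8}
  after event 8 (t=46: SET a = -16): {a=-16, b=10, c=36, d=8}
  after event 9 (t=50: INC c by 9): {a=-16, b=10, c=45, d=8}
  after event 10 (t=60: INC d by 2): {a=-16, b=10, c=45, d=10}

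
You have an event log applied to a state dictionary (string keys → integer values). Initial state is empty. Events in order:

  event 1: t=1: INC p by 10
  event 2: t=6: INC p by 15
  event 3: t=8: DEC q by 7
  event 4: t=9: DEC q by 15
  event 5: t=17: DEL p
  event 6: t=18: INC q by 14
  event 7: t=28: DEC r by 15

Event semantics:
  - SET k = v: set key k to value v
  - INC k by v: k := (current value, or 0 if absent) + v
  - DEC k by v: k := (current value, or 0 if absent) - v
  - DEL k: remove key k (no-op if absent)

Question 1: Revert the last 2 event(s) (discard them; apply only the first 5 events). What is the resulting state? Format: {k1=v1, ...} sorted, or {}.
Keep first 5 events (discard last 2):
  after event 1 (t=1: INC p by 10): {p=10}
  after event 2 (t=6: INC p by 15): {p=25}
  after event 3 (t=8: DEC q by 7): {p=25, q=-7}
  after event 4 (t=9: DEC q by 15): {p=25, q=-22}
  after event 5 (t=17: DEL p): {q=-22}

Answer: {q=-22}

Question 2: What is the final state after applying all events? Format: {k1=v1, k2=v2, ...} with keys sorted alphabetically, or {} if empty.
  after event 1 (t=1: INC p by 10): {p=10}
  after event 2 (t=6: INC p by 15): {p=25}
  after event 3 (t=8: DEC q by 7): {p=25, q=-7}
  after event 4 (t=9: DEC q by 15): {p=25, q=-22}
  after event 5 (t=17: DEL p): {q=-22}
  after event 6 (t=18: INC q by 14): {q=-8}
  after event 7 (t=28: DEC r by 15): {q=-8, r=-15}

Answer: {q=-8, r=-15}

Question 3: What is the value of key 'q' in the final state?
Track key 'q' through all 7 events:
  event 1 (t=1: INC p by 10): q unchanged
  event 2 (t=6: INC p by 15): q unchanged
  event 3 (t=8: DEC q by 7): q (absent) -> -7
  event 4 (t=9: DEC q by 15): q -7 -> -22
  event 5 (t=17: DEL p): q unchanged
  event 6 (t=18: INC q by 14): q -22 -> -8
  event 7 (t=28: DEC r by 15): q unchanged
Final: q = -8

Answer: -8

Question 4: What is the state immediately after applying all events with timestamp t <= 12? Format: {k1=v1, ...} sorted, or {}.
Answer: {p=25, q=-22}

Derivation:
Apply events with t <= 12 (4 events):
  after event 1 (t=1: INC p by 10): {p=10}
  after event 2 (t=6: INC p by 15): {p=25}
  after event 3 (t=8: DEC q by 7): {p=25, q=-7}
  after event 4 (t=9: DEC q by 15): {p=25, q=-22}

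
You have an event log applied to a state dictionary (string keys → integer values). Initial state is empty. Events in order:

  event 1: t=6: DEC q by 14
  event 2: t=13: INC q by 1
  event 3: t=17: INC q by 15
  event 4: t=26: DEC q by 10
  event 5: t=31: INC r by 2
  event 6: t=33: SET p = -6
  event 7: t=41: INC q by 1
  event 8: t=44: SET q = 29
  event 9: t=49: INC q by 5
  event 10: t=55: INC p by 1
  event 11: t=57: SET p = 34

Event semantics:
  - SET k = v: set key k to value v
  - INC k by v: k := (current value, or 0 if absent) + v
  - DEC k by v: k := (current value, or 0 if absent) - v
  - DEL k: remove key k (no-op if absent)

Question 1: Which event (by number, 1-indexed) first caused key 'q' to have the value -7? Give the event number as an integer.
Looking for first event where q becomes -7:
  event 1: q = -14
  event 2: q = -13
  event 3: q = 2
  event 4: q = -8
  event 5: q = -8
  event 6: q = -8
  event 7: q -8 -> -7  <-- first match

Answer: 7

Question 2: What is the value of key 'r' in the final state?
Answer: 2

Derivation:
Track key 'r' through all 11 events:
  event 1 (t=6: DEC q by 14): r unchanged
  event 2 (t=13: INC q by 1): r unchanged
  event 3 (t=17: INC q by 15): r unchanged
  event 4 (t=26: DEC q by 10): r unchanged
  event 5 (t=31: INC r by 2): r (absent) -> 2
  event 6 (t=33: SET p = -6): r unchanged
  event 7 (t=41: INC q by 1): r unchanged
  event 8 (t=44: SET q = 29): r unchanged
  event 9 (t=49: INC q by 5): r unchanged
  event 10 (t=55: INC p by 1): r unchanged
  event 11 (t=57: SET p = 34): r unchanged
Final: r = 2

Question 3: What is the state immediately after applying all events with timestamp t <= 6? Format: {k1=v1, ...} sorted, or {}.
Apply events with t <= 6 (1 events):
  after event 1 (t=6: DEC q by 14): {q=-14}

Answer: {q=-14}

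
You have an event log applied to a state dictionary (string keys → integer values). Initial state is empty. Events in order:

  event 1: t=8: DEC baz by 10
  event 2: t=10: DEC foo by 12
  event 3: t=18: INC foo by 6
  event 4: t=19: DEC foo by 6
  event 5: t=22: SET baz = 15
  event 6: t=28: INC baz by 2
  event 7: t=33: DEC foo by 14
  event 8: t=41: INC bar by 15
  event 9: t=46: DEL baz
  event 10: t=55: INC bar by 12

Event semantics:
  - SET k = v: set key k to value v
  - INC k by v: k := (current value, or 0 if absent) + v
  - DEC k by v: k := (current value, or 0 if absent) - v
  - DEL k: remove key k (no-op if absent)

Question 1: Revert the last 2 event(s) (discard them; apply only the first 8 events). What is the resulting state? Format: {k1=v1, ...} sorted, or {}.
Keep first 8 events (discard last 2):
  after event 1 (t=8: DEC baz by 10): {baz=-10}
  after event 2 (t=10: DEC foo by 12): {baz=-10, foo=-12}
  after event 3 (t=18: INC foo by 6): {baz=-10, foo=-6}
  after event 4 (t=19: DEC foo by 6): {baz=-10, foo=-12}
  after event 5 (t=22: SET baz = 15): {baz=15, foo=-12}
  after event 6 (t=28: INC baz by 2): {baz=17, foo=-12}
  after event 7 (t=33: DEC foo by 14): {baz=17, foo=-26}
  after event 8 (t=41: INC bar by 15): {bar=15, baz=17, foo=-26}

Answer: {bar=15, baz=17, foo=-26}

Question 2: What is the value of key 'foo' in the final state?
Track key 'foo' through all 10 events:
  event 1 (t=8: DEC baz by 10): foo unchanged
  event 2 (t=10: DEC foo by 12): foo (absent) -> -12
  event 3 (t=18: INC foo by 6): foo -12 -> -6
  event 4 (t=19: DEC foo by 6): foo -6 -> -12
  event 5 (t=22: SET baz = 15): foo unchanged
  event 6 (t=28: INC baz by 2): foo unchanged
  event 7 (t=33: DEC foo by 14): foo -12 -> -26
  event 8 (t=41: INC bar by 15): foo unchanged
  event 9 (t=46: DEL baz): foo unchanged
  event 10 (t=55: INC bar by 12): foo unchanged
Final: foo = -26

Answer: -26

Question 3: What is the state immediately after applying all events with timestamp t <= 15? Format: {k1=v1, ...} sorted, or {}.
Apply events with t <= 15 (2 events):
  after event 1 (t=8: DEC baz by 10): {baz=-10}
  after event 2 (t=10: DEC foo by 12): {baz=-10, foo=-12}

Answer: {baz=-10, foo=-12}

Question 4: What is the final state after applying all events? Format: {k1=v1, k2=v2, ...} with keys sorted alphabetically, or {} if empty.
  after event 1 (t=8: DEC baz by 10): {baz=-10}
  after event 2 (t=10: DEC foo by 12): {baz=-10, foo=-12}
  after event 3 (t=18: INC foo by 6): {baz=-10, foo=-6}
  after event 4 (t=19: DEC foo by 6): {baz=-10, foo=-12}
  after event 5 (t=22: SET baz = 15): {baz=15, foo=-12}
  after event 6 (t=28: INC baz by 2): {baz=17, foo=-12}
  after event 7 (t=33: DEC foo by 14): {baz=17, foo=-26}
  after event 8 (t=41: INC bar by 15): {bar=15, baz=17, foo=-26}
  after event 9 (t=46: DEL baz): {bar=15, foo=-26}
  after event 10 (t=55: INC bar by 12): {bar=27, foo=-26}

Answer: {bar=27, foo=-26}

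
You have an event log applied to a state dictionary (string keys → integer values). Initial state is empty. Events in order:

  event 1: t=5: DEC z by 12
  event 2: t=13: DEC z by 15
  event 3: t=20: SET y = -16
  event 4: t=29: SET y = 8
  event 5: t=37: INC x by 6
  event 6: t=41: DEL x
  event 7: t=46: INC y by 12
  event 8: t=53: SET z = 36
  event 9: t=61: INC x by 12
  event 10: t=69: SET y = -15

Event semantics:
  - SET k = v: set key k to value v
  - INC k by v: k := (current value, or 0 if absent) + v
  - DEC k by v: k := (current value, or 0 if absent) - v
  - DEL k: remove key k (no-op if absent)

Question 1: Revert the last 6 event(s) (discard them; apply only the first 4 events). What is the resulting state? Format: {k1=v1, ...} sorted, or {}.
Keep first 4 events (discard last 6):
  after event 1 (t=5: DEC z by 12): {z=-12}
  after event 2 (t=13: DEC z by 15): {z=-27}
  after event 3 (t=20: SET y = -16): {y=-16, z=-27}
  after event 4 (t=29: SET y = 8): {y=8, z=-27}

Answer: {y=8, z=-27}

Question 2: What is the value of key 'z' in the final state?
Track key 'z' through all 10 events:
  event 1 (t=5: DEC z by 12): z (absent) -> -12
  event 2 (t=13: DEC z by 15): z -12 -> -27
  event 3 (t=20: SET y = -16): z unchanged
  event 4 (t=29: SET y = 8): z unchanged
  event 5 (t=37: INC x by 6): z unchanged
  event 6 (t=41: DEL x): z unchanged
  event 7 (t=46: INC y by 12): z unchanged
  event 8 (t=53: SET z = 36): z -27 -> 36
  event 9 (t=61: INC x by 12): z unchanged
  event 10 (t=69: SET y = -15): z unchanged
Final: z = 36

Answer: 36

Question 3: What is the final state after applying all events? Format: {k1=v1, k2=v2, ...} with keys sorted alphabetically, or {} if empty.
Answer: {x=12, y=-15, z=36}

Derivation:
  after event 1 (t=5: DEC z by 12): {z=-12}
  after event 2 (t=13: DEC z by 15): {z=-27}
  after event 3 (t=20: SET y = -16): {y=-16, z=-27}
  after event 4 (t=29: SET y = 8): {y=8, z=-27}
  after event 5 (t=37: INC x by 6): {x=6, y=8, z=-27}
  after event 6 (t=41: DEL x): {y=8, z=-27}
  after event 7 (t=46: INC y by 12): {y=20, z=-27}
  after event 8 (t=53: SET z = 36): {y=20, z=36}
  after event 9 (t=61: INC x by 12): {x=12, y=20, z=36}
  after event 10 (t=69: SET y = -15): {x=12, y=-15, z=36}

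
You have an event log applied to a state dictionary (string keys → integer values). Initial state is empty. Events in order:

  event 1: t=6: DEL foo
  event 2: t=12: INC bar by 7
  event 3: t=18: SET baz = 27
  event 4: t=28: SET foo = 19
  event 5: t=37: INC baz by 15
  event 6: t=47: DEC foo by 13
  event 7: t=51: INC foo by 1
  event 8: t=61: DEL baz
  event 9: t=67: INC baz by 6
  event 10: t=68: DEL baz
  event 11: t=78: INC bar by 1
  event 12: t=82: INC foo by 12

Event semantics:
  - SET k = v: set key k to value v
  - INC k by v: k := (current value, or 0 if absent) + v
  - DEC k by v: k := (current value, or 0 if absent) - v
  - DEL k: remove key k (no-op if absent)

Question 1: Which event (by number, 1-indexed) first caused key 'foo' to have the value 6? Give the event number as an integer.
Answer: 6

Derivation:
Looking for first event where foo becomes 6:
  event 4: foo = 19
  event 5: foo = 19
  event 6: foo 19 -> 6  <-- first match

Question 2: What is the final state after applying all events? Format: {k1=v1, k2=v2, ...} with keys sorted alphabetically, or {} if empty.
  after event 1 (t=6: DEL foo): {}
  after event 2 (t=12: INC bar by 7): {bar=7}
  after event 3 (t=18: SET baz = 27): {bar=7, baz=27}
  after event 4 (t=28: SET foo = 19): {bar=7, baz=27, foo=19}
  after event 5 (t=37: INC baz by 15): {bar=7, baz=42, foo=19}
  after event 6 (t=47: DEC foo by 13): {bar=7, baz=42, foo=6}
  after event 7 (t=51: INC foo by 1): {bar=7, baz=42, foo=7}
  after event 8 (t=61: DEL baz): {bar=7, foo=7}
  after event 9 (t=67: INC baz by 6): {bar=7, baz=6, foo=7}
  after event 10 (t=68: DEL baz): {bar=7, foo=7}
  after event 11 (t=78: INC bar by 1): {bar=8, foo=7}
  after event 12 (t=82: INC foo by 12): {bar=8, foo=19}

Answer: {bar=8, foo=19}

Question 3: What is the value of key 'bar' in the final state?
Answer: 8

Derivation:
Track key 'bar' through all 12 events:
  event 1 (t=6: DEL foo): bar unchanged
  event 2 (t=12: INC bar by 7): bar (absent) -> 7
  event 3 (t=18: SET baz = 27): bar unchanged
  event 4 (t=28: SET foo = 19): bar unchanged
  event 5 (t=37: INC baz by 15): bar unchanged
  event 6 (t=47: DEC foo by 13): bar unchanged
  event 7 (t=51: INC foo by 1): bar unchanged
  event 8 (t=61: DEL baz): bar unchanged
  event 9 (t=67: INC baz by 6): bar unchanged
  event 10 (t=68: DEL baz): bar unchanged
  event 11 (t=78: INC bar by 1): bar 7 -> 8
  event 12 (t=82: INC foo by 12): bar unchanged
Final: bar = 8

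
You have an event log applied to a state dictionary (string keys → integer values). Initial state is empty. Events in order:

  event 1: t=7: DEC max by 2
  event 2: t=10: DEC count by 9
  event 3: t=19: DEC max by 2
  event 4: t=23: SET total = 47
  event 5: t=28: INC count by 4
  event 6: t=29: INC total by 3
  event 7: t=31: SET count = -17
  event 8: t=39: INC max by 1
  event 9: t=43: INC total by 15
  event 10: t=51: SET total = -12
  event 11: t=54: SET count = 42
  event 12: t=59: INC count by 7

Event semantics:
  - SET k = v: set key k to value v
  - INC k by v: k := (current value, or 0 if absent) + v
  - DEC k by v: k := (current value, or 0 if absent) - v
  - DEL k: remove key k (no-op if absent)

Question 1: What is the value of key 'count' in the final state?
Track key 'count' through all 12 events:
  event 1 (t=7: DEC max by 2): count unchanged
  event 2 (t=10: DEC count by 9): count (absent) -> -9
  event 3 (t=19: DEC max by 2): count unchanged
  event 4 (t=23: SET total = 47): count unchanged
  event 5 (t=28: INC count by 4): count -9 -> -5
  event 6 (t=29: INC total by 3): count unchanged
  event 7 (t=31: SET count = -17): count -5 -> -17
  event 8 (t=39: INC max by 1): count unchanged
  event 9 (t=43: INC total by 15): count unchanged
  event 10 (t=51: SET total = -12): count unchanged
  event 11 (t=54: SET count = 42): count -17 -> 42
  event 12 (t=59: INC count by 7): count 42 -> 49
Final: count = 49

Answer: 49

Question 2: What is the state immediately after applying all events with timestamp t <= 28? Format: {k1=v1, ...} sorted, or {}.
Answer: {count=-5, max=-4, total=47}

Derivation:
Apply events with t <= 28 (5 events):
  after event 1 (t=7: DEC max by 2): {max=-2}
  after event 2 (t=10: DEC count by 9): {count=-9, max=-2}
  after event 3 (t=19: DEC max by 2): {count=-9, max=-4}
  after event 4 (t=23: SET total = 47): {count=-9, max=-4, total=47}
  after event 5 (t=28: INC count by 4): {count=-5, max=-4, total=47}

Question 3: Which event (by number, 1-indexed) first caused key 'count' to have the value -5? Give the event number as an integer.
Answer: 5

Derivation:
Looking for first event where count becomes -5:
  event 2: count = -9
  event 3: count = -9
  event 4: count = -9
  event 5: count -9 -> -5  <-- first match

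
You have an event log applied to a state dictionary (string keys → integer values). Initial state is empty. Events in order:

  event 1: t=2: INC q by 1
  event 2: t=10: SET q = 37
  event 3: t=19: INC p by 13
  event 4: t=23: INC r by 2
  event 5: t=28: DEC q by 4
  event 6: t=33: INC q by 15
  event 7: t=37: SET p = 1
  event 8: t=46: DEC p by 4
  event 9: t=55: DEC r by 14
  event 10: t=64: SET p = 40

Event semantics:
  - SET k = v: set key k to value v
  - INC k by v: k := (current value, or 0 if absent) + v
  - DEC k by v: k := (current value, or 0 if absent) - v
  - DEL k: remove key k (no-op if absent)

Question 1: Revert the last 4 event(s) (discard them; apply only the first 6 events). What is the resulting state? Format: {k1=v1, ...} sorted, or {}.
Answer: {p=13, q=48, r=2}

Derivation:
Keep first 6 events (discard last 4):
  after event 1 (t=2: INC q by 1): {q=1}
  after event 2 (t=10: SET q = 37): {q=37}
  after event 3 (t=19: INC p by 13): {p=13, q=37}
  after event 4 (t=23: INC r by 2): {p=13, q=37, r=2}
  after event 5 (t=28: DEC q by 4): {p=13, q=33, r=2}
  after event 6 (t=33: INC q by 15): {p=13, q=48, r=2}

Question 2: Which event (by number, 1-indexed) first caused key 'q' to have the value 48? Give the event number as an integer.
Looking for first event where q becomes 48:
  event 1: q = 1
  event 2: q = 37
  event 3: q = 37
  event 4: q = 37
  event 5: q = 33
  event 6: q 33 -> 48  <-- first match

Answer: 6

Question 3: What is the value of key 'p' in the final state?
Answer: 40

Derivation:
Track key 'p' through all 10 events:
  event 1 (t=2: INC q by 1): p unchanged
  event 2 (t=10: SET q = 37): p unchanged
  event 3 (t=19: INC p by 13): p (absent) -> 13
  event 4 (t=23: INC r by 2): p unchanged
  event 5 (t=28: DEC q by 4): p unchanged
  event 6 (t=33: INC q by 15): p unchanged
  event 7 (t=37: SET p = 1): p 13 -> 1
  event 8 (t=46: DEC p by 4): p 1 -> -3
  event 9 (t=55: DEC r by 14): p unchanged
  event 10 (t=64: SET p = 40): p -3 -> 40
Final: p = 40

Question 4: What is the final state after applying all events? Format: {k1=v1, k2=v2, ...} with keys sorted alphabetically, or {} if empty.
  after event 1 (t=2: INC q by 1): {q=1}
  after event 2 (t=10: SET q = 37): {q=37}
  after event 3 (t=19: INC p by 13): {p=13, q=37}
  after event 4 (t=23: INC r by 2): {p=13, q=37, r=2}
  after event 5 (t=28: DEC q by 4): {p=13, q=33, r=2}
  after event 6 (t=33: INC q by 15): {p=13, q=48, r=2}
  after event 7 (t=37: SET p = 1): {p=1, q=48, r=2}
  after event 8 (t=46: DEC p by 4): {p=-3, q=48, r=2}
  after event 9 (t=55: DEC r by 14): {p=-3, q=48, r=-12}
  after event 10 (t=64: SET p = 40): {p=40, q=48, r=-12}

Answer: {p=40, q=48, r=-12}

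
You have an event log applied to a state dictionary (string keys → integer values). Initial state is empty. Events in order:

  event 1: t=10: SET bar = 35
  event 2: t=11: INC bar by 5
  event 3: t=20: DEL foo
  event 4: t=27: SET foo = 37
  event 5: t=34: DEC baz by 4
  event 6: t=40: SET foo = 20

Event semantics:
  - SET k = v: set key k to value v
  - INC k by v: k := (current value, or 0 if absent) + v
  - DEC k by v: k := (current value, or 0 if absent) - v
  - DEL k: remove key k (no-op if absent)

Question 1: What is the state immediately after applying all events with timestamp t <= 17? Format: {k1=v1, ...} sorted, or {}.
Answer: {bar=40}

Derivation:
Apply events with t <= 17 (2 events):
  after event 1 (t=10: SET bar = 35): {bar=35}
  after event 2 (t=11: INC bar by 5): {bar=40}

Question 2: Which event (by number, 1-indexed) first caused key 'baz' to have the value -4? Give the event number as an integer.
Looking for first event where baz becomes -4:
  event 5: baz (absent) -> -4  <-- first match

Answer: 5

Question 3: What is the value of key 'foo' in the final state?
Track key 'foo' through all 6 events:
  event 1 (t=10: SET bar = 35): foo unchanged
  event 2 (t=11: INC bar by 5): foo unchanged
  event 3 (t=20: DEL foo): foo (absent) -> (absent)
  event 4 (t=27: SET foo = 37): foo (absent) -> 37
  event 5 (t=34: DEC baz by 4): foo unchanged
  event 6 (t=40: SET foo = 20): foo 37 -> 20
Final: foo = 20

Answer: 20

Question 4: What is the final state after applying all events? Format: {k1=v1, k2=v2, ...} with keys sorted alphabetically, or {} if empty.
  after event 1 (t=10: SET bar = 35): {bar=35}
  after event 2 (t=11: INC bar by 5): {bar=40}
  after event 3 (t=20: DEL foo): {bar=40}
  after event 4 (t=27: SET foo = 37): {bar=40, foo=37}
  after event 5 (t=34: DEC baz by 4): {bar=40, baz=-4, foo=37}
  after event 6 (t=40: SET foo = 20): {bar=40, baz=-4, foo=20}

Answer: {bar=40, baz=-4, foo=20}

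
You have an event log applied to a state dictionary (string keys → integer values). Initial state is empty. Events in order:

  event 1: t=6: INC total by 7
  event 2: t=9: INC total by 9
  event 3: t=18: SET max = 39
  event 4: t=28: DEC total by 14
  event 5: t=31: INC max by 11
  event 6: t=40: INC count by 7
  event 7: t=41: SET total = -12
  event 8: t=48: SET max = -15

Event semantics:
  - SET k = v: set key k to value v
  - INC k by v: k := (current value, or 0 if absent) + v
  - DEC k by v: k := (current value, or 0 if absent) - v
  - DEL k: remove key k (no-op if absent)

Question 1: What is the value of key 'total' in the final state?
Answer: -12

Derivation:
Track key 'total' through all 8 events:
  event 1 (t=6: INC total by 7): total (absent) -> 7
  event 2 (t=9: INC total by 9): total 7 -> 16
  event 3 (t=18: SET max = 39): total unchanged
  event 4 (t=28: DEC total by 14): total 16 -> 2
  event 5 (t=31: INC max by 11): total unchanged
  event 6 (t=40: INC count by 7): total unchanged
  event 7 (t=41: SET total = -12): total 2 -> -12
  event 8 (t=48: SET max = -15): total unchanged
Final: total = -12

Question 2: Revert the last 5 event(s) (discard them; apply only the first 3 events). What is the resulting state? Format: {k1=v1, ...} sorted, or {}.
Answer: {max=39, total=16}

Derivation:
Keep first 3 events (discard last 5):
  after event 1 (t=6: INC total by 7): {total=7}
  after event 2 (t=9: INC total by 9): {total=16}
  after event 3 (t=18: SET max = 39): {max=39, total=16}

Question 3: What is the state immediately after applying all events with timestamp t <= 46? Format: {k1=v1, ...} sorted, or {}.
Apply events with t <= 46 (7 events):
  after event 1 (t=6: INC total by 7): {total=7}
  after event 2 (t=9: INC total by 9): {total=16}
  after event 3 (t=18: SET max = 39): {max=39, total=16}
  after event 4 (t=28: DEC total by 14): {max=39, total=2}
  after event 5 (t=31: INC max by 11): {max=50, total=2}
  after event 6 (t=40: INC count by 7): {count=7, max=50, total=2}
  after event 7 (t=41: SET total = -12): {count=7, max=50, total=-12}

Answer: {count=7, max=50, total=-12}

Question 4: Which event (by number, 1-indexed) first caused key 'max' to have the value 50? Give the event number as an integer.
Looking for first event where max becomes 50:
  event 3: max = 39
  event 4: max = 39
  event 5: max 39 -> 50  <-- first match

Answer: 5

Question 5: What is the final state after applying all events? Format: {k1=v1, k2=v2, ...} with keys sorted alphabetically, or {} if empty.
Answer: {count=7, max=-15, total=-12}

Derivation:
  after event 1 (t=6: INC total by 7): {total=7}
  after event 2 (t=9: INC total by 9): {total=16}
  after event 3 (t=18: SET max = 39): {max=39, total=16}
  after event 4 (t=28: DEC total by 14): {max=39, total=2}
  after event 5 (t=31: INC max by 11): {max=50, total=2}
  after event 6 (t=40: INC count by 7): {count=7, max=50, total=2}
  after event 7 (t=41: SET total = -12): {count=7, max=50, total=-12}
  after event 8 (t=48: SET max = -15): {count=7, max=-15, total=-12}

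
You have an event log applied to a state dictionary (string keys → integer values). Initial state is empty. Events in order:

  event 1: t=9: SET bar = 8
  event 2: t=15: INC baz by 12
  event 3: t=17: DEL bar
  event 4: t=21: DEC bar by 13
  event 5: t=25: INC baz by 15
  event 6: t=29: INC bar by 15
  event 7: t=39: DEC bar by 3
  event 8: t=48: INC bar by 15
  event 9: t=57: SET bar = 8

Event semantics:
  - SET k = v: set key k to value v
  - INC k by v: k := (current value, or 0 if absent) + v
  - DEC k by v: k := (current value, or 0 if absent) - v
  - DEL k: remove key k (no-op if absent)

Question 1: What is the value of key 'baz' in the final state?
Answer: 27

Derivation:
Track key 'baz' through all 9 events:
  event 1 (t=9: SET bar = 8): baz unchanged
  event 2 (t=15: INC baz by 12): baz (absent) -> 12
  event 3 (t=17: DEL bar): baz unchanged
  event 4 (t=21: DEC bar by 13): baz unchanged
  event 5 (t=25: INC baz by 15): baz 12 -> 27
  event 6 (t=29: INC bar by 15): baz unchanged
  event 7 (t=39: DEC bar by 3): baz unchanged
  event 8 (t=48: INC bar by 15): baz unchanged
  event 9 (t=57: SET bar = 8): baz unchanged
Final: baz = 27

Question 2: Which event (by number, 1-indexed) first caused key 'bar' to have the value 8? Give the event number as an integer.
Looking for first event where bar becomes 8:
  event 1: bar (absent) -> 8  <-- first match

Answer: 1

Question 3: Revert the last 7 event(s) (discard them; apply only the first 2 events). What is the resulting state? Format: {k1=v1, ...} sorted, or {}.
Answer: {bar=8, baz=12}

Derivation:
Keep first 2 events (discard last 7):
  after event 1 (t=9: SET bar = 8): {bar=8}
  after event 2 (t=15: INC baz by 12): {bar=8, baz=12}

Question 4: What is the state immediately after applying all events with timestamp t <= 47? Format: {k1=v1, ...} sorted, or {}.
Answer: {bar=-1, baz=27}

Derivation:
Apply events with t <= 47 (7 events):
  after event 1 (t=9: SET bar = 8): {bar=8}
  after event 2 (t=15: INC baz by 12): {bar=8, baz=12}
  after event 3 (t=17: DEL bar): {baz=12}
  after event 4 (t=21: DEC bar by 13): {bar=-13, baz=12}
  after event 5 (t=25: INC baz by 15): {bar=-13, baz=27}
  after event 6 (t=29: INC bar by 15): {bar=2, baz=27}
  after event 7 (t=39: DEC bar by 3): {bar=-1, baz=27}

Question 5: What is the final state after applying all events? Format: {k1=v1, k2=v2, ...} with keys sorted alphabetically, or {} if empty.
  after event 1 (t=9: SET bar = 8): {bar=8}
  after event 2 (t=15: INC baz by 12): {bar=8, baz=12}
  after event 3 (t=17: DEL bar): {baz=12}
  after event 4 (t=21: DEC bar by 13): {bar=-13, baz=12}
  after event 5 (t=25: INC baz by 15): {bar=-13, baz=27}
  after event 6 (t=29: INC bar by 15): {bar=2, baz=27}
  after event 7 (t=39: DEC bar by 3): {bar=-1, baz=27}
  after event 8 (t=48: INC bar by 15): {bar=14, baz=27}
  after event 9 (t=57: SET bar = 8): {bar=8, baz=27}

Answer: {bar=8, baz=27}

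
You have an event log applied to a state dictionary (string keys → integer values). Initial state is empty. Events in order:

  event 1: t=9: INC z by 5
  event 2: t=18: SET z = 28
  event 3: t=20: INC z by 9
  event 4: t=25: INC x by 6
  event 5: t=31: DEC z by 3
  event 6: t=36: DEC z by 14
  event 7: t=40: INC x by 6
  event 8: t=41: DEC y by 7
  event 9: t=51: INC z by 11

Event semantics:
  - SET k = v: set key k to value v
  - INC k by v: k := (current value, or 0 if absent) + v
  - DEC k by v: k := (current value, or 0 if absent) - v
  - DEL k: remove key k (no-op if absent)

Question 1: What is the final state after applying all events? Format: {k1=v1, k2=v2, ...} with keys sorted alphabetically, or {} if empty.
Answer: {x=12, y=-7, z=31}

Derivation:
  after event 1 (t=9: INC z by 5): {z=5}
  after event 2 (t=18: SET z = 28): {z=28}
  after event 3 (t=20: INC z by 9): {z=37}
  after event 4 (t=25: INC x by 6): {x=6, z=37}
  after event 5 (t=31: DEC z by 3): {x=6, z=34}
  after event 6 (t=36: DEC z by 14): {x=6, z=20}
  after event 7 (t=40: INC x by 6): {x=12, z=20}
  after event 8 (t=41: DEC y by 7): {x=12, y=-7, z=20}
  after event 9 (t=51: INC z by 11): {x=12, y=-7, z=31}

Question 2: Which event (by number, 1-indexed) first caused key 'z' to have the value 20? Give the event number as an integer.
Looking for first event where z becomes 20:
  event 1: z = 5
  event 2: z = 28
  event 3: z = 37
  event 4: z = 37
  event 5: z = 34
  event 6: z 34 -> 20  <-- first match

Answer: 6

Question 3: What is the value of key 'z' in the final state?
Answer: 31

Derivation:
Track key 'z' through all 9 events:
  event 1 (t=9: INC z by 5): z (absent) -> 5
  event 2 (t=18: SET z = 28): z 5 -> 28
  event 3 (t=20: INC z by 9): z 28 -> 37
  event 4 (t=25: INC x by 6): z unchanged
  event 5 (t=31: DEC z by 3): z 37 -> 34
  event 6 (t=36: DEC z by 14): z 34 -> 20
  event 7 (t=40: INC x by 6): z unchanged
  event 8 (t=41: DEC y by 7): z unchanged
  event 9 (t=51: INC z by 11): z 20 -> 31
Final: z = 31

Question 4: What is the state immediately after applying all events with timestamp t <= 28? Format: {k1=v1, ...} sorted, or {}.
Answer: {x=6, z=37}

Derivation:
Apply events with t <= 28 (4 events):
  after event 1 (t=9: INC z by 5): {z=5}
  after event 2 (t=18: SET z = 28): {z=28}
  after event 3 (t=20: INC z by 9): {z=37}
  after event 4 (t=25: INC x by 6): {x=6, z=37}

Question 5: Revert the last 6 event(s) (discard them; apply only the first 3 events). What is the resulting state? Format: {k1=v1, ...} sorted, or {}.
Answer: {z=37}

Derivation:
Keep first 3 events (discard last 6):
  after event 1 (t=9: INC z by 5): {z=5}
  after event 2 (t=18: SET z = 28): {z=28}
  after event 3 (t=20: INC z by 9): {z=37}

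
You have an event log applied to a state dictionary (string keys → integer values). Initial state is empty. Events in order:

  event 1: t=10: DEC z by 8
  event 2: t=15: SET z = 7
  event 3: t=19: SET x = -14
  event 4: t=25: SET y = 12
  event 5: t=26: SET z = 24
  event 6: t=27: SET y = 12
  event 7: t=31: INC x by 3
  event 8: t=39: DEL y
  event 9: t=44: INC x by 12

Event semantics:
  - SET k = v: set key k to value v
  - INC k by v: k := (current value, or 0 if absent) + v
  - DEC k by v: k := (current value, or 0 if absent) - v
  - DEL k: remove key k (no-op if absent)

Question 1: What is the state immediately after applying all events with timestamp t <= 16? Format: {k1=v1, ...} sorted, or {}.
Apply events with t <= 16 (2 events):
  after event 1 (t=10: DEC z by 8): {z=-8}
  after event 2 (t=15: SET z = 7): {z=7}

Answer: {z=7}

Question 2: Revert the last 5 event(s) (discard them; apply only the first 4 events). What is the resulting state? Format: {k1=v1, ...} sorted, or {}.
Answer: {x=-14, y=12, z=7}

Derivation:
Keep first 4 events (discard last 5):
  after event 1 (t=10: DEC z by 8): {z=-8}
  after event 2 (t=15: SET z = 7): {z=7}
  after event 3 (t=19: SET x = -14): {x=-14, z=7}
  after event 4 (t=25: SET y = 12): {x=-14, y=12, z=7}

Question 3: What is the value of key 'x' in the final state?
Answer: 1

Derivation:
Track key 'x' through all 9 events:
  event 1 (t=10: DEC z by 8): x unchanged
  event 2 (t=15: SET z = 7): x unchanged
  event 3 (t=19: SET x = -14): x (absent) -> -14
  event 4 (t=25: SET y = 12): x unchanged
  event 5 (t=26: SET z = 24): x unchanged
  event 6 (t=27: SET y = 12): x unchanged
  event 7 (t=31: INC x by 3): x -14 -> -11
  event 8 (t=39: DEL y): x unchanged
  event 9 (t=44: INC x by 12): x -11 -> 1
Final: x = 1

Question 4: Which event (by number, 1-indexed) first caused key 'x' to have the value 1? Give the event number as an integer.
Answer: 9

Derivation:
Looking for first event where x becomes 1:
  event 3: x = -14
  event 4: x = -14
  event 5: x = -14
  event 6: x = -14
  event 7: x = -11
  event 8: x = -11
  event 9: x -11 -> 1  <-- first match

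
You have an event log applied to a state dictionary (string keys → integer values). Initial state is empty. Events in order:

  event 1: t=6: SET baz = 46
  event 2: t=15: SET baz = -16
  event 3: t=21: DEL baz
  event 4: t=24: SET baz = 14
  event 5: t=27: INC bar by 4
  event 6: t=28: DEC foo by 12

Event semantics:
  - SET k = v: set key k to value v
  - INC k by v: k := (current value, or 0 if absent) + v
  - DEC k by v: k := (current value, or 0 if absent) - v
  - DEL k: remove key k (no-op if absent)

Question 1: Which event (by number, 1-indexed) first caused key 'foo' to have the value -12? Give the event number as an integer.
Looking for first event where foo becomes -12:
  event 6: foo (absent) -> -12  <-- first match

Answer: 6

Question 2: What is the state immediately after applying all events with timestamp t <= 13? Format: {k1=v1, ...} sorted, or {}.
Answer: {baz=46}

Derivation:
Apply events with t <= 13 (1 events):
  after event 1 (t=6: SET baz = 46): {baz=46}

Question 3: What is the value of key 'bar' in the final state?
Answer: 4

Derivation:
Track key 'bar' through all 6 events:
  event 1 (t=6: SET baz = 46): bar unchanged
  event 2 (t=15: SET baz = -16): bar unchanged
  event 3 (t=21: DEL baz): bar unchanged
  event 4 (t=24: SET baz = 14): bar unchanged
  event 5 (t=27: INC bar by 4): bar (absent) -> 4
  event 6 (t=28: DEC foo by 12): bar unchanged
Final: bar = 4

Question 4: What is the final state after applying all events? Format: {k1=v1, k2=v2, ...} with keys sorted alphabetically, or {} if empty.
  after event 1 (t=6: SET baz = 46): {baz=46}
  after event 2 (t=15: SET baz = -16): {baz=-16}
  after event 3 (t=21: DEL baz): {}
  after event 4 (t=24: SET baz = 14): {baz=14}
  after event 5 (t=27: INC bar by 4): {bar=4, baz=14}
  after event 6 (t=28: DEC foo by 12): {bar=4, baz=14, foo=-12}

Answer: {bar=4, baz=14, foo=-12}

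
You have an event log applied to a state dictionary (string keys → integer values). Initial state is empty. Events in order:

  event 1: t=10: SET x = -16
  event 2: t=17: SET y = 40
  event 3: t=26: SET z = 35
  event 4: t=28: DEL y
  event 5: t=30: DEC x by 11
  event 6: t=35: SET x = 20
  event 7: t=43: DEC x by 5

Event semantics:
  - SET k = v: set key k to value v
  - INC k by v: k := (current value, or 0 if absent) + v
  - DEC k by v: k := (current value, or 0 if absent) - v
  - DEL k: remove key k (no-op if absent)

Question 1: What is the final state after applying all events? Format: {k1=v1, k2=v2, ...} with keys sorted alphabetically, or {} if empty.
Answer: {x=15, z=35}

Derivation:
  after event 1 (t=10: SET x = -16): {x=-16}
  after event 2 (t=17: SET y = 40): {x=-16, y=40}
  after event 3 (t=26: SET z = 35): {x=-16, y=40, z=35}
  after event 4 (t=28: DEL y): {x=-16, z=35}
  after event 5 (t=30: DEC x by 11): {x=-27, z=35}
  after event 6 (t=35: SET x = 20): {x=20, z=35}
  after event 7 (t=43: DEC x by 5): {x=15, z=35}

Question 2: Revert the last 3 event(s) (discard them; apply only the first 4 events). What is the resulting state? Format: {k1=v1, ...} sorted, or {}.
Answer: {x=-16, z=35}

Derivation:
Keep first 4 events (discard last 3):
  after event 1 (t=10: SET x = -16): {x=-16}
  after event 2 (t=17: SET y = 40): {x=-16, y=40}
  after event 3 (t=26: SET z = 35): {x=-16, y=40, z=35}
  after event 4 (t=28: DEL y): {x=-16, z=35}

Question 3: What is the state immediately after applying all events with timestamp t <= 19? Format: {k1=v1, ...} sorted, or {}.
Answer: {x=-16, y=40}

Derivation:
Apply events with t <= 19 (2 events):
  after event 1 (t=10: SET x = -16): {x=-16}
  after event 2 (t=17: SET y = 40): {x=-16, y=40}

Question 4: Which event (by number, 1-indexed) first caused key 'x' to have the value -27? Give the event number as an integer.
Looking for first event where x becomes -27:
  event 1: x = -16
  event 2: x = -16
  event 3: x = -16
  event 4: x = -16
  event 5: x -16 -> -27  <-- first match

Answer: 5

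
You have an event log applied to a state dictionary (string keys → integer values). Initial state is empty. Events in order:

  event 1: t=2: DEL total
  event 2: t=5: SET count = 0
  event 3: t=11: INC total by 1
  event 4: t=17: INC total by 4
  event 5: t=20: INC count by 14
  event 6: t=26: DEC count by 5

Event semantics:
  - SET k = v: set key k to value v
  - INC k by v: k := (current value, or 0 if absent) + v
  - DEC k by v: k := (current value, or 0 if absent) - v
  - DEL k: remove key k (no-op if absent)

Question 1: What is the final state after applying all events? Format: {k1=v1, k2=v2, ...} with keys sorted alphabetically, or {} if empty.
Answer: {count=9, total=5}

Derivation:
  after event 1 (t=2: DEL total): {}
  after event 2 (t=5: SET count = 0): {count=0}
  after event 3 (t=11: INC total by 1): {count=0, total=1}
  after event 4 (t=17: INC total by 4): {count=0, total=5}
  after event 5 (t=20: INC count by 14): {count=14, total=5}
  after event 6 (t=26: DEC count by 5): {count=9, total=5}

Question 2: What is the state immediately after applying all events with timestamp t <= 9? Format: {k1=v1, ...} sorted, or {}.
Apply events with t <= 9 (2 events):
  after event 1 (t=2: DEL total): {}
  after event 2 (t=5: SET count = 0): {count=0}

Answer: {count=0}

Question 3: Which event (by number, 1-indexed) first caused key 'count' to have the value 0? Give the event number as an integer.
Answer: 2

Derivation:
Looking for first event where count becomes 0:
  event 2: count (absent) -> 0  <-- first match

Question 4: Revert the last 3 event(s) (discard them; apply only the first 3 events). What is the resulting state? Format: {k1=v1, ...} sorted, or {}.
Keep first 3 events (discard last 3):
  after event 1 (t=2: DEL total): {}
  after event 2 (t=5: SET count = 0): {count=0}
  after event 3 (t=11: INC total by 1): {count=0, total=1}

Answer: {count=0, total=1}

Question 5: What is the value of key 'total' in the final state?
Answer: 5

Derivation:
Track key 'total' through all 6 events:
  event 1 (t=2: DEL total): total (absent) -> (absent)
  event 2 (t=5: SET count = 0): total unchanged
  event 3 (t=11: INC total by 1): total (absent) -> 1
  event 4 (t=17: INC total by 4): total 1 -> 5
  event 5 (t=20: INC count by 14): total unchanged
  event 6 (t=26: DEC count by 5): total unchanged
Final: total = 5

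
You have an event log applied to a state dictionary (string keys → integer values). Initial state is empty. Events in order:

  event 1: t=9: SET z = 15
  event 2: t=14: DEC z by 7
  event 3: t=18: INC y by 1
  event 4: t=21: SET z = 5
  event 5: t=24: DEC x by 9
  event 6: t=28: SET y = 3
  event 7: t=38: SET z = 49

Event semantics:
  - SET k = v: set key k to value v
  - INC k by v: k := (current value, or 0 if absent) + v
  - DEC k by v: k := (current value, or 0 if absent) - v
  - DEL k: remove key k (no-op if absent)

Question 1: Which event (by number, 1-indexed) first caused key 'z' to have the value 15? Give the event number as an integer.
Answer: 1

Derivation:
Looking for first event where z becomes 15:
  event 1: z (absent) -> 15  <-- first match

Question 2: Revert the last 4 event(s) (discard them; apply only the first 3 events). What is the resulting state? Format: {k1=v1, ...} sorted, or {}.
Answer: {y=1, z=8}

Derivation:
Keep first 3 events (discard last 4):
  after event 1 (t=9: SET z = 15): {z=15}
  after event 2 (t=14: DEC z by 7): {z=8}
  after event 3 (t=18: INC y by 1): {y=1, z=8}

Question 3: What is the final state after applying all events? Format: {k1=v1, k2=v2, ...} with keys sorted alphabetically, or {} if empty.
  after event 1 (t=9: SET z = 15): {z=15}
  after event 2 (t=14: DEC z by 7): {z=8}
  after event 3 (t=18: INC y by 1): {y=1, z=8}
  after event 4 (t=21: SET z = 5): {y=1, z=5}
  after event 5 (t=24: DEC x by 9): {x=-9, y=1, z=5}
  after event 6 (t=28: SET y = 3): {x=-9, y=3, z=5}
  after event 7 (t=38: SET z = 49): {x=-9, y=3, z=49}

Answer: {x=-9, y=3, z=49}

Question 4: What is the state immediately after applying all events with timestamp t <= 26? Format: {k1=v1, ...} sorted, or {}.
Answer: {x=-9, y=1, z=5}

Derivation:
Apply events with t <= 26 (5 events):
  after event 1 (t=9: SET z = 15): {z=15}
  after event 2 (t=14: DEC z by 7): {z=8}
  after event 3 (t=18: INC y by 1): {y=1, z=8}
  after event 4 (t=21: SET z = 5): {y=1, z=5}
  after event 5 (t=24: DEC x by 9): {x=-9, y=1, z=5}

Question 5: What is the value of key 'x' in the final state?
Track key 'x' through all 7 events:
  event 1 (t=9: SET z = 15): x unchanged
  event 2 (t=14: DEC z by 7): x unchanged
  event 3 (t=18: INC y by 1): x unchanged
  event 4 (t=21: SET z = 5): x unchanged
  event 5 (t=24: DEC x by 9): x (absent) -> -9
  event 6 (t=28: SET y = 3): x unchanged
  event 7 (t=38: SET z = 49): x unchanged
Final: x = -9

Answer: -9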